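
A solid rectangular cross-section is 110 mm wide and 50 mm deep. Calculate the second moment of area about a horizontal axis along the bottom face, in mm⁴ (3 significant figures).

The section: 110 × 50, A = 5 500 mm², y = 25 mm, Ī = 1 145 833 mm⁴.
Transfer it to a horizontal axis along the bottom face using Ī + A·d² with d = y − 0:
  the section: d = 25 mm → contributes +4 583 333 mm⁴
Total I = 4 583 333 mm⁴.

I_base ≈ 4.58 × 10⁶ mm⁴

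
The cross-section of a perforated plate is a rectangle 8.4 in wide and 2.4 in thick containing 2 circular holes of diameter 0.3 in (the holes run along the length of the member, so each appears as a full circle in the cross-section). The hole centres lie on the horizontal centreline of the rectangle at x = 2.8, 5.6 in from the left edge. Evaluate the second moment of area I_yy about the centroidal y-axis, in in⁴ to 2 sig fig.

I_yy ≈ 120 in⁴

Break the section into simple shapes (no overlaps), measuring from the bottom-left corner of the bounding box.
Plate: 8.4 × 2.4, A = 20.16 in², x = 4.2 in, Ī = 118.5 in⁴.
Hole 1 (subtracted): ⌀0.3, A = 0.07069 in², x = 2.8 in, Ī = 0.0003976 in⁴.
Hole 2 (subtracted): ⌀0.3, A = 0.07069 in², x = 5.6 in, Ī = 0.0003976 in⁴.
By symmetry the centroid is at mid-width, x̄ = 4.2 in.
Transfer each piece to the centroidal y-axis using Ī + A·d² with d = x − 4.2:
  plate: d = 0 in → contributes +118.5 in⁴
  hole 1: d = -1.4 in → contributes −0.1389 in⁴
  hole 2: d = 1.4 in → contributes −0.1389 in⁴
Total I = 118.3 in⁴.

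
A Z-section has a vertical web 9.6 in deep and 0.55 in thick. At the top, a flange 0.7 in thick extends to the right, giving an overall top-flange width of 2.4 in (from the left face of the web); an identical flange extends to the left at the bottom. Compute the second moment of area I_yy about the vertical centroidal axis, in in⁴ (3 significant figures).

I_yy ≈ 4.60 in⁴

Break the section into simple shapes (no overlaps), measuring from the bottom-left corner of the bounding box.
Web: 0.55 × 9.6, A = 5.28 in², x = 2.125 in, Ī = 0.1331 in⁴.
Top flange (beyond web): 1.85 × 0.7, A = 1.295 in², x = 3.325 in, Ī = 0.36934 in⁴.
Bottom flange (beyond web): 1.85 × 0.7, A = 1.295 in², x = 0.925 in, Ī = 0.36934 in⁴.
Centroid: x̄ = ΣA·x / ΣA = 2.125 in.
Transfer each piece to the vertical centroidal axis using Ī + A·d² with d = x − 2.125:
  web: d = 0 in → contributes +0.1331 in⁴
  top flange (beyond web): d = 1.2 in → contributes +2.2341 in⁴
  bottom flange (beyond web): d = -1.2 in → contributes +2.2341 in⁴
Total I = 4.6014 in⁴.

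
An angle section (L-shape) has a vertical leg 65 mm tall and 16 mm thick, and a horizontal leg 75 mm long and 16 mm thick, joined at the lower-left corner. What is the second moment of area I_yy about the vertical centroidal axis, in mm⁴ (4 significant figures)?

I_yy ≈ 9.919 × 10⁵ mm⁴

Break the section into simple shapes (no overlaps), measuring from the bottom-left corner of the bounding box.
Vertical leg: 16 × 65, A = 1 040 mm², x = 8 mm, Ī = 22186.7 mm⁴.
Horizontal leg (remainder): 59 × 16, A = 944 mm², x = 45.5 mm, Ī = 273 839 mm⁴.
Centroid: x̄ = ΣA·x / ΣA = 25.8427 mm.
Transfer each piece to the vertical centroidal axis using Ī + A·d² with d = x − 25.8427:
  vertical leg: d = -17.8427 mm → contributes +353 285 mm⁴
  horizontal leg (remainder): d = 19.6573 mm → contributes +638 608 mm⁴
Total I = 991 892 mm⁴.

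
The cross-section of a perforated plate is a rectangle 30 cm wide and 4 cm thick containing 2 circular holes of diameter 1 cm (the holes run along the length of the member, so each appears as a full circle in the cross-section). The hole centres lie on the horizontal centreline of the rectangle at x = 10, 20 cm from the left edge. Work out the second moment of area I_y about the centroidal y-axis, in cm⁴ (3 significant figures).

I_y ≈ 8960 cm⁴

Break the section into simple shapes (no overlaps), measuring from the bottom-left corner of the bounding box.
Plate: 30 × 4, A = 120 cm², x = 15 cm, Ī = 9 000 cm⁴.
Hole 1 (subtracted): ⌀1, A = 0.7854 cm², x = 10 cm, Ī = 0.049087 cm⁴.
Hole 2 (subtracted): ⌀1, A = 0.7854 cm², x = 20 cm, Ī = 0.049087 cm⁴.
By symmetry the centroid is at mid-width, x̄ = 15 cm.
Transfer each piece to the centroidal y-axis using Ī + A·d² with d = x − 15:
  plate: d = 0 cm → contributes +9 000 cm⁴
  hole 1: d = -5 cm → contributes −19.684 cm⁴
  hole 2: d = 5 cm → contributes −19.684 cm⁴
Total I = 8960.6 cm⁴.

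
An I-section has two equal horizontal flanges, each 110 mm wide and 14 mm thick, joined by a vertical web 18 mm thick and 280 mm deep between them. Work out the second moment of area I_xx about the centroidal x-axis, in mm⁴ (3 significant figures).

Treat the section as a set of non-overlapping primitives; coordinates are from the bounding-box lower-left.
Bottom flange: 110 × 14, A = 1 540 mm², y = 7 mm, Ī = 25 153 mm⁴.
Web: 18 × 280, A = 5 040 mm², y = 154 mm, Ī = 32 928 000 mm⁴.
Top flange: 110 × 14, A = 1 540 mm², y = 301 mm, Ī = 25 153 mm⁴.
By symmetry the centroid is at mid-height, ȳ = 154 mm.
Transfer each piece to the centroidal x-axis using Ī + A·d² with d = y − 154:
  bottom flange: d = -147 mm → contributes +33 303 013 mm⁴
  web: d = 0 mm → contributes +32 928 000 mm⁴
  top flange: d = 147 mm → contributes +33 303 013 mm⁴
Total I = 99 534 027 mm⁴.

I_xx ≈ 9.95 × 10⁷ mm⁴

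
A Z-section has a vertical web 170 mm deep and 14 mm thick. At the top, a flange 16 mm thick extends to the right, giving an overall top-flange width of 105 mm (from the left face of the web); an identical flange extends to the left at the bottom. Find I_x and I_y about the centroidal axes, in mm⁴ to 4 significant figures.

Break the section into simple shapes (no overlaps), measuring from the bottom-left corner of the bounding box.
Web: 14 × 170, A = 2 380 mm², y = 85 mm, Ī = 5 731 833 mm⁴.
Top flange (beyond web): 91 × 16, A = 1 456 mm², y = 162 mm, Ī = 31061.3 mm⁴.
Bottom flange (beyond web): 91 × 16, A = 1 456 mm², y = 8 mm, Ī = 31061.3 mm⁴.
Centroid: ȳ = ΣA·y / ΣA = 85 mm.
Transfer each piece to the centroidal x-axis using Ī + A·d² with d = y − 85:
  web: d = 0 mm → contributes +5 731 833 mm⁴
  top flange (beyond web): d = 77 mm → contributes +8 663 685 mm⁴
  bottom flange (beyond web): d = -77 mm → contributes +8 663 685 mm⁴
Total I = 23 059 204 mm⁴.
For the y-axis: x̄ = 98 mm.
Repeating about the centroidal y-axis gives I_y = 10 074 596 mm⁴.

I_x ≈ 2.306 × 10⁷ mm⁴, I_y ≈ 1.007 × 10⁷ mm⁴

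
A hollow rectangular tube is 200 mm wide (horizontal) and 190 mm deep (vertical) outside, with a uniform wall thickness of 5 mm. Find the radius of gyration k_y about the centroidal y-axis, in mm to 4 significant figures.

k_y ≈ 79.11 mm

Split into non-overlapping primitives; take the origin at the lower-left of the bounding box.
Outer rectangle: 200 × 190, A = 38 000 mm², x = 100 mm, Ī = 126 666 667 mm⁴.
Inner void (subtracted): 190 × 180, A = 34 200 mm², x = 100 mm, Ī = 102 885 000 mm⁴.
By symmetry the centroid is at mid-width, x̄ = 100 mm.
All pieces are centred on the centroidal y-axis, so I = ΣĪ (holes subtracted) = 23 781 667 mm⁴.
Radius of gyration: k = √(I/A) = √(23 781 667 / 3 800) = 79.1096 mm.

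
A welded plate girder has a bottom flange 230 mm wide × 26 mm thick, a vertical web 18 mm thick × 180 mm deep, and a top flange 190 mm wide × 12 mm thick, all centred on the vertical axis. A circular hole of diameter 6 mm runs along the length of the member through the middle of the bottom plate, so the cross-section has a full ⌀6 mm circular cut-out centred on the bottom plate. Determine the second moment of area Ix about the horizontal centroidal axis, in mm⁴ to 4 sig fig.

Treat the section as a set of non-overlapping primitives; coordinates are from the bounding-box lower-left.
Bottom plate: 230 × 26, A = 5 980 mm², y = 13 mm, Ī = 336 873 mm⁴.
Web plate: 18 × 180, A = 3 240 mm², y = 116 mm, Ī = 8 748 000 mm⁴.
Top plate: 190 × 12, A = 2 280 mm², y = 212 mm, Ī = 27 360 mm⁴.
Hole (subtracted): ⌀6, A = 28.2743 mm², y = 13 mm, Ī = 63.6173 mm⁴.
Centroid: ȳ = ΣA·y / ΣA = 81.6418 mm.
Transfer each piece to the horizontal centroidal axis using Ī + A·d² with d = y − 81.6418:
  bottom plate: d = -68.6418 mm → contributes +28 512 827 mm⁴
  web plate: d = 34.3582 mm → contributes +12 572 772 mm⁴
  top plate: d = 130.358 mm → contributes +38 771 988 mm⁴
  hole: d = -68.6418 mm → contributes −133 284 mm⁴
Total I = 79 724 304 mm⁴.

Ix ≈ 7.972 × 10⁷ mm⁴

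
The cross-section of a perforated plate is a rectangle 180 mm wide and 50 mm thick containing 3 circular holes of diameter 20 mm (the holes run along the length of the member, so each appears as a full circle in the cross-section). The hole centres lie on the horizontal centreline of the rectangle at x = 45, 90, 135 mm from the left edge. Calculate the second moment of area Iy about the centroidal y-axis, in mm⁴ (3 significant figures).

Treat the section as a set of non-overlapping primitives; coordinates are from the bounding-box lower-left.
Plate: 180 × 50, A = 9 000 mm², x = 90 mm, Ī = 24 300 000 mm⁴.
Hole 1 (subtracted): ⌀20, A = 314.16 mm², x = 45 mm, Ī = 7 854 mm⁴.
Hole 2 (subtracted): ⌀20, A = 314.16 mm², x = 90 mm, Ī = 7 854 mm⁴.
Hole 3 (subtracted): ⌀20, A = 314.16 mm², x = 135 mm, Ī = 7 854 mm⁴.
By symmetry the centroid is at mid-width, x̄ = 90 mm.
Transfer each piece to the centroidal y-axis using Ī + A·d² with d = x − 90:
  plate: d = 0 mm → contributes +24 300 000 mm⁴
  hole 1: d = -45 mm → contributes −644 026 mm⁴
  hole 2: d = 0 mm → contributes −7 854 mm⁴
  hole 3: d = 45 mm → contributes −644 026 mm⁴
Total I = 23 004 093 mm⁴.

Iy ≈ 2.30 × 10⁷ mm⁴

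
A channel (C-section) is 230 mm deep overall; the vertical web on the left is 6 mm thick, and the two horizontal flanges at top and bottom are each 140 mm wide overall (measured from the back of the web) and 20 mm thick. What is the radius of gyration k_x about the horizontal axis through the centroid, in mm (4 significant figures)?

Break the section into simple shapes (no overlaps), measuring from the bottom-left corner of the bounding box.
Web: 6 × 230, A = 1 380 mm², y = 115 mm, Ī = 6 083 500 mm⁴.
Top flange (beyond web): 134 × 20, A = 2 680 mm², y = 220 mm, Ī = 89333.3 mm⁴.
Bottom flange (beyond web): 134 × 20, A = 2 680 mm², y = 10 mm, Ī = 89333.3 mm⁴.
By symmetry the centroid is at mid-height, ȳ = 115 mm.
Transfer each piece to the horizontal axis through the centroid using Ī + A·d² with d = y − 115:
  web: d = 0 mm → contributes +6 083 500 mm⁴
  top flange (beyond web): d = 105 mm → contributes +29 636 333 mm⁴
  bottom flange (beyond web): d = -105 mm → contributes +29 636 333 mm⁴
Total I = 65 356 167 mm⁴.
Radius of gyration: k = √(I/A) = √(65 356 167 / 6 740) = 98.4721 mm.

k_x ≈ 98.47 mm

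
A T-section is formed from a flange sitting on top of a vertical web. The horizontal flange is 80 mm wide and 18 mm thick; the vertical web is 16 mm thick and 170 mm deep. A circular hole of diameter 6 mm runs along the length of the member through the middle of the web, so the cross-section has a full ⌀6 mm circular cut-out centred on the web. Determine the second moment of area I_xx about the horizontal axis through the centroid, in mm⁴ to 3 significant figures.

I_xx ≈ 1.49 × 10⁷ mm⁴

Split into non-overlapping primitives; take the origin at the lower-left of the bounding box.
Flange: 80 × 18, A = 1 440 mm², y = 179 mm, Ī = 38 880 mm⁴.
Web: 16 × 170, A = 2 720 mm², y = 85 mm, Ī = 6 550 667 mm⁴.
Hole (subtracted): ⌀6, A = 28.274 mm², y = 85 mm, Ī = 63.617 mm⁴.
Centroid: ȳ = ΣA·y / ΣA = 117.76 mm.
Transfer each piece to the horizontal axis through the centroid using Ī + A·d² with d = y − 117.76:
  flange: d = 61.239 mm → contributes +5 439 167 mm⁴
  web: d = -32.761 mm → contributes +9 470 020 mm⁴
  hole: d = -32.761 mm → contributes −30 410 mm⁴
Total I = 14 878 777 mm⁴.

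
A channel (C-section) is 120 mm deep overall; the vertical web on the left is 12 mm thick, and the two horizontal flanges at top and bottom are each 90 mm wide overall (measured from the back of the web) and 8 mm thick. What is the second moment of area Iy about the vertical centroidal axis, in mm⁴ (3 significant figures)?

Split into non-overlapping primitives; take the origin at the lower-left of the bounding box.
Web: 12 × 120, A = 1 440 mm², x = 6 mm, Ī = 17 280 mm⁴.
Top flange (beyond web): 78 × 8, A = 624 mm², x = 51 mm, Ī = 316 368 mm⁴.
Bottom flange (beyond web): 78 × 8, A = 624 mm², x = 51 mm, Ī = 316 368 mm⁴.
Centroid: x̄ = ΣA·x / ΣA = 26.893 mm.
Transfer each piece to the vertical centroidal axis using Ī + A·d² with d = x − 26.893:
  web: d = -20.893 mm → contributes +645 857 mm⁴
  top flange (beyond web): d = 24.107 mm → contributes +679 008 mm⁴
  bottom flange (beyond web): d = 24.107 mm → contributes +679 008 mm⁴
Total I = 2 003 873 mm⁴.

Iy ≈ 2.00 × 10⁶ mm⁴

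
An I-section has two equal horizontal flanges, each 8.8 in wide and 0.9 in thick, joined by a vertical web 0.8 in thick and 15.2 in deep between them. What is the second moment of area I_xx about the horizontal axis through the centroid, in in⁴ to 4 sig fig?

Break the section into simple shapes (no overlaps), measuring from the bottom-left corner of the bounding box.
Bottom flange: 8.8 × 0.9, A = 7.92 in², y = 0.45 in, Ī = 0.5346 in⁴.
Web: 0.8 × 15.2, A = 12.16 in², y = 8.5 in, Ī = 234.121 in⁴.
Top flange: 8.8 × 0.9, A = 7.92 in², y = 16.55 in, Ī = 0.5346 in⁴.
By symmetry the centroid is at mid-height, ȳ = 8.5 in.
Transfer each piece to the horizontal axis through the centroid using Ī + A·d² with d = y − 8.5:
  bottom flange: d = -8.05 in → contributes +513.77 in⁴
  web: d = 0 in → contributes +234.121 in⁴
  top flange: d = 8.05 in → contributes +513.77 in⁴
Total I = 1261.66 in⁴.

I_xx ≈ 1262 in⁴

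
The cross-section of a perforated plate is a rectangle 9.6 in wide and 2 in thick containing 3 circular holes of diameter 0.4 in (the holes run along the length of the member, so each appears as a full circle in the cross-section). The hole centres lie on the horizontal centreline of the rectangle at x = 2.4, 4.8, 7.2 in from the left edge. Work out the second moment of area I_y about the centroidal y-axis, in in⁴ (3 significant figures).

Treat the section as a set of non-overlapping primitives; coordinates are from the bounding-box lower-left.
Plate: 9.6 × 2, A = 19.2 in², x = 4.8 in, Ī = 147.46 in⁴.
Hole 1 (subtracted): ⌀0.4, A = 0.12566 in², x = 2.4 in, Ī = 0.0012566 in⁴.
Hole 2 (subtracted): ⌀0.4, A = 0.12566 in², x = 4.8 in, Ī = 0.0012566 in⁴.
Hole 3 (subtracted): ⌀0.4, A = 0.12566 in², x = 7.2 in, Ī = 0.0012566 in⁴.
By symmetry the centroid is at mid-width, x̄ = 4.8 in.
Transfer each piece to the centroidal y-axis using Ī + A·d² with d = x − 4.8:
  plate: d = 0 in → contributes +147.46 in⁴
  hole 1: d = -2.4 in → contributes −0.72508 in⁴
  hole 2: d = 0 in → contributes −0.0012566 in⁴
  hole 3: d = 2.4 in → contributes −0.72508 in⁴
Total I = 146 in⁴.

I_y ≈ 146 in⁴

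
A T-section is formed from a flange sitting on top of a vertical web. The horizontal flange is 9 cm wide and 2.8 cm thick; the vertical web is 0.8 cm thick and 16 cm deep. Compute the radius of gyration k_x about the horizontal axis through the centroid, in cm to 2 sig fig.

Treat the section as a set of non-overlapping primitives; coordinates are from the bounding-box lower-left.
Flange: 9 × 2.8, A = 25.2 cm², y = 17.4 cm, Ī = 16.46 cm⁴.
Web: 0.8 × 16, A = 12.8 cm², y = 8 cm, Ī = 273.1 cm⁴.
Centroid: ȳ = ΣA·y / ΣA = 14.23 cm.
Transfer each piece to the horizontal axis through the centroid using Ī + A·d² with d = y − 14.23:
  flange: d = 3.166 cm → contributes +269.1 cm⁴
  web: d = -6.234 cm → contributes +770.5 cm⁴
Total I = 1 040 cm⁴.
Radius of gyration: k = √(I/A) = √(1 040 / 38) = 5.23 cm.

k_x ≈ 5.2 cm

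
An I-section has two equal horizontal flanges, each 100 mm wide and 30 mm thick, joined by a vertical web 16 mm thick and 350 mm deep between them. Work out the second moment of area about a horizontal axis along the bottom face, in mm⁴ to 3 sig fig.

I_base ≈ 7.62 × 10⁸ mm⁴

Split into non-overlapping primitives; take the origin at the lower-left of the bounding box.
Bottom flange: 100 × 30, A = 3 000 mm², y = 15 mm, Ī = 225 000 mm⁴.
Web: 16 × 350, A = 5 600 mm², y = 205 mm, Ī = 57 166 667 mm⁴.
Top flange: 100 × 30, A = 3 000 mm², y = 395 mm, Ī = 225 000 mm⁴.
Transfer each piece to a horizontal axis along the bottom face using Ī + A·d² with d = y − 0:
  bottom flange: d = 15 mm → contributes +900 000 mm⁴
  web: d = 205 mm → contributes +292 506 667 mm⁴
  top flange: d = 395 mm → contributes +468 300 000 mm⁴
Total I = 761 706 667 mm⁴.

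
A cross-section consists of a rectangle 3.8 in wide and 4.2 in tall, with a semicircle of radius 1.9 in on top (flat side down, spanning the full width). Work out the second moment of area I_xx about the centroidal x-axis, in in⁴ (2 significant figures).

I_xx ≈ 60 in⁴

Break the section into simple shapes (no overlaps), measuring from the bottom-left corner of the bounding box.
Rectangular body: 3.8 × 4.2, A = 15.96 in², y = 2.1 in, Ī = 23.46 in⁴.
Semicircular cap: semicircle r = 1.9, A = 5.671 in², y = 5.006 in, Ī = 1.43 in⁴.
Centroid: ȳ = ΣA·y / ΣA = 2.862 in.
Transfer each piece to the centroidal x-axis using Ī + A·d² with d = y − 2.862:
  rectangular body: d = -0.7619 in → contributes +32.73 in⁴
  semicircular cap: d = 2.144 in → contributes +27.51 in⁴
Total I = 60.23 in⁴.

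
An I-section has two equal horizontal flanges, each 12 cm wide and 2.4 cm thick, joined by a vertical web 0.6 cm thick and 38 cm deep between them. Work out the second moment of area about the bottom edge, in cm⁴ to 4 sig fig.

I_base ≈ 6.309 × 10⁴ cm⁴

Decompose the section into non-overlapping parts with the origin at the bottom-left of its bounding rectangle.
Bottom flange: 12 × 2.4, A = 28.8 cm², y = 1.2 cm, Ī = 13.824 cm⁴.
Web: 0.6 × 38, A = 22.8 cm², y = 21.4 cm, Ī = 2743.6 cm⁴.
Top flange: 12 × 2.4, A = 28.8 cm², y = 41.6 cm, Ī = 13.824 cm⁴.
Transfer each piece to the base of the section using Ī + A·d² with d = y − 0:
  bottom flange: d = 1.2 cm → contributes +55.296 cm⁴
  web: d = 21.4 cm → contributes +13185.1 cm⁴
  top flange: d = 41.6 cm → contributes +49 854 cm⁴
Total I = 63094.3 cm⁴.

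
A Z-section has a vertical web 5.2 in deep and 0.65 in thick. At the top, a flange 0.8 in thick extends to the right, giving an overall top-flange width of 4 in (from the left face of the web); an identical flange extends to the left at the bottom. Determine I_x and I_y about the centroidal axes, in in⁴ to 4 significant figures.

Treat the section as a set of non-overlapping primitives; coordinates are from the bounding-box lower-left.
Web: 0.65 × 5.2, A = 3.38 in², y = 2.6 in, Ī = 7.61627 in⁴.
Top flange (beyond web): 3.35 × 0.8, A = 2.68 in², y = 4.8 in, Ī = 0.142933 in⁴.
Bottom flange (beyond web): 3.35 × 0.8, A = 2.68 in², y = 0.4 in, Ī = 0.142933 in⁴.
Centroid: ȳ = ΣA·y / ΣA = 2.6 in.
Transfer each piece to the centroidal x-axis using Ī + A·d² with d = y − 2.6:
  web: d = 0 in → contributes +7.61627 in⁴
  top flange (beyond web): d = 2.2 in → contributes +13.1141 in⁴
  bottom flange (beyond web): d = -2.2 in → contributes +13.1141 in⁴
Total I = 33.8445 in⁴.
For the y-axis: x̄ = 3.675 in.
Repeating about the centroidal y-axis gives I_y = 26.5717 in⁴.

I_x ≈ 33.84 in⁴, I_y ≈ 26.57 in⁴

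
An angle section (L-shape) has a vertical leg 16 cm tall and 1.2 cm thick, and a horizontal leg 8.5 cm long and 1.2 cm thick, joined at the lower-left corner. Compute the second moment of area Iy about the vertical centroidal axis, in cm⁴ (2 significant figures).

Iy ≈ 150 cm⁴

Split into non-overlapping primitives; take the origin at the lower-left of the bounding box.
Vertical leg: 1.2 × 16, A = 19.2 cm², x = 0.6 cm, Ī = 2.304 cm⁴.
Horizontal leg (remainder): 7.3 × 1.2, A = 8.76 cm², x = 4.85 cm, Ī = 38.9 cm⁴.
Centroid: x̄ = ΣA·x / ΣA = 1.932 cm.
Transfer each piece to the vertical centroidal axis using Ī + A·d² with d = x − 1.932:
  vertical leg: d = -1.332 cm → contributes +36.35 cm⁴
  horizontal leg (remainder): d = 2.918 cm → contributes +113.5 cm⁴
Total I = 149.9 cm⁴.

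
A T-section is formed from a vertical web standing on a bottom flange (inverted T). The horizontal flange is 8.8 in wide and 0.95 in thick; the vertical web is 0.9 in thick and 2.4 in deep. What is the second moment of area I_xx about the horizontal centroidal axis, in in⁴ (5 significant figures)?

Decompose the section into non-overlapping parts with the origin at the bottom-left of its bounding rectangle.
Flange: 8.8 × 0.95, A = 8.36 in², y = 0.475 in, Ī = 0.6287417 in⁴.
Web: 0.9 × 2.4, A = 2.16 in², y = 2.15 in, Ī = 1.0368 in⁴.
Centroid: ȳ = ΣA·y / ΣA = 0.8189163 in.
Transfer each piece to the horizontal centroidal axis using Ī + A·d² with d = y − 0.8189163:
  flange: d = -0.3439163 in → contributes +1.61755 in⁴
  web: d = 1.331084 in → contributes +4.863853 in⁴
Total I = 6.481402 in⁴.

I_xx ≈ 6.4814 in⁴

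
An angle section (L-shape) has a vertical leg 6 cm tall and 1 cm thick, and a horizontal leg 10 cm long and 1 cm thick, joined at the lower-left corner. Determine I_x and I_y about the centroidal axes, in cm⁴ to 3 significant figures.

Treat the section as a set of non-overlapping primitives; coordinates are from the bounding-box lower-left.
Vertical leg: 1 × 6, A = 6 cm², y = 3 cm, Ī = 18 cm⁴.
Horizontal leg (remainder): 9 × 1, A = 9 cm², y = 0.5 cm, Ī = 0.75 cm⁴.
Centroid: ȳ = ΣA·y / ΣA = 1.5 cm.
Transfer each piece to the centroidal x-axis using Ī + A·d² with d = y − 1.5:
  vertical leg: d = 1.5 cm → contributes +31.5 cm⁴
  horizontal leg (remainder): d = -1 cm → contributes +9.75 cm⁴
Total I = 41.25 cm⁴.
For the y-axis: x̄ = 3.5 cm.
Repeating about the centroidal y-axis gives I_y = 151.25 cm⁴.

I_x ≈ 41.3 cm⁴, I_y ≈ 151 cm⁴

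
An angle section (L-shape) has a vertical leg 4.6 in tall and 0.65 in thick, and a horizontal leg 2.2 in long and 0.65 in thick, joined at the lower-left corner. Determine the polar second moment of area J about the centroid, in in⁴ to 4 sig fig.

J ≈ 9.466 in⁴

Treat the section as a set of non-overlapping primitives; coordinates are from the bounding-box lower-left.
Vertical leg: 0.65 × 4.6, A = 2.99 in², y = 2.3 in, Ī = 5.27237 in⁴.
Horizontal leg (remainder): 1.55 × 0.65, A = 1.0075 in², y = 0.325 in, Ī = 0.0354724 in⁴.
Centroid: ȳ = ΣA·y / ΣA = 1.80224 in.
Transfer each piece to the centroidal x-axis using Ī + A·d² with d = y − 1.80224:
  vertical leg: d = 0.497764 in → contributes +6.0132 in⁴
  horizontal leg (remainder): d = -1.47724 in → contributes +2.23406 in⁴
Total I = 8.24726 in⁴.
For the y-axis: x̄ = 0.602236 in.
Repeating about the centroidal y-axis gives I_y = 1.21881 in⁴.
Polar second moment: J = I_x + I_y = 9.46607 in⁴.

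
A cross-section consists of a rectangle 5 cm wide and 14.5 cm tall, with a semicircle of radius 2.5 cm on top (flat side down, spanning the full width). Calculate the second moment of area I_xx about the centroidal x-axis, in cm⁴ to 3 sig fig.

I_xx ≈ 1870 cm⁴

Break the section into simple shapes (no overlaps), measuring from the bottom-left corner of the bounding box.
Rectangular body: 5 × 14.5, A = 72.5 cm², y = 7.25 cm, Ī = 1270.3 cm⁴.
Semicircular cap: semicircle r = 2.5, A = 9.8175 cm², y = 15.561 cm, Ī = 4.2874 cm⁴.
Centroid: ȳ = ΣA·y / ΣA = 8.2412 cm.
Transfer each piece to the centroidal x-axis using Ī + A·d² with d = y − 8.2412:
  rectangular body: d = -0.9912 cm → contributes +1341.5 cm⁴
  semicircular cap: d = 7.3198 cm → contributes +530.31 cm⁴
Total I = 1871.8 cm⁴.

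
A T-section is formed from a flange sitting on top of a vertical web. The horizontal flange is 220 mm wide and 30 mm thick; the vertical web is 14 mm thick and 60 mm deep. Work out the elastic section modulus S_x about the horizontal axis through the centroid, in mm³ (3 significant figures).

Decompose the section into non-overlapping parts with the origin at the bottom-left of its bounding rectangle.
Flange: 220 × 30, A = 6 600 mm², y = 75 mm, Ī = 495 000 mm⁴.
Web: 14 × 60, A = 840 mm², y = 30 mm, Ī = 252 000 mm⁴.
Centroid: ȳ = ΣA·y / ΣA = 69.919 mm.
Transfer each piece to the horizontal axis through the centroid using Ī + A·d² with d = y − 69.919:
  flange: d = 5.0806 mm → contributes +665 366 mm⁴
  web: d = -39.919 mm → contributes +1 590 586 mm⁴
Total I = 2 255 952 mm⁴.
Extreme fibre distance c = 69.919 mm; S = I/c = 32 265 mm³.

S_x ≈ 3.23 × 10⁴ mm³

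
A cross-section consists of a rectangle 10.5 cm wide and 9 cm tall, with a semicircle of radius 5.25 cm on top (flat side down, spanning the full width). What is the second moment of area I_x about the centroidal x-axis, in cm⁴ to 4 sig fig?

I_x ≈ 2065 cm⁴

Decompose the section into non-overlapping parts with the origin at the bottom-left of its bounding rectangle.
Rectangular body: 10.5 × 9, A = 94.5 cm², y = 4.5 cm, Ī = 637.875 cm⁴.
Semicircular cap: semicircle r = 5.25, A = 43.2951 cm², y = 11.2282 cm, Ī = 83.3814 cm⁴.
Centroid: ȳ = ΣA·y / ΣA = 6.61398 cm.
Transfer each piece to the centroidal x-axis using Ī + A·d² with d = y − 6.61398:
  rectangular body: d = -2.11398 cm → contributes +1060.19 cm⁴
  semicircular cap: d = 4.61419 cm → contributes +1005.16 cm⁴
Total I = 2065.35 cm⁴.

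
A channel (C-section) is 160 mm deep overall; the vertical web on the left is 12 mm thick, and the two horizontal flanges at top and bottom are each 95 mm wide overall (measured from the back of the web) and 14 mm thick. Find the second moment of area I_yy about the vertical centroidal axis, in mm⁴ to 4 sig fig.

I_yy ≈ 3.729 × 10⁶ mm⁴

Split into non-overlapping primitives; take the origin at the lower-left of the bounding box.
Web: 12 × 160, A = 1 920 mm², x = 6 mm, Ī = 23 040 mm⁴.
Top flange (beyond web): 83 × 14, A = 1 162 mm², x = 53.5 mm, Ī = 667 085 mm⁴.
Bottom flange (beyond web): 83 × 14, A = 1 162 mm², x = 53.5 mm, Ī = 667 085 mm⁴.
Centroid: x̄ = ΣA·x / ΣA = 32.0108 mm.
Transfer each piece to the vertical centroidal axis using Ī + A·d² with d = x − 32.0108:
  web: d = -26.0108 mm → contributes +1 322 042 mm⁴
  top flange (beyond web): d = 21.4892 mm → contributes +1 203 678 mm⁴
  bottom flange (beyond web): d = 21.4892 mm → contributes +1 203 678 mm⁴
Total I = 3 729 398 mm⁴.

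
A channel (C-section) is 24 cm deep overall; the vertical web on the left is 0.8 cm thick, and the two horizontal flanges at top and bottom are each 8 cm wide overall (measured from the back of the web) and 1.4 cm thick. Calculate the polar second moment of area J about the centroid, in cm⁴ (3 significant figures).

Treat the section as a set of non-overlapping primitives; coordinates are from the bounding-box lower-left.
Web: 0.8 × 24, A = 19.2 cm², y = 12 cm, Ī = 921.6 cm⁴.
Top flange (beyond web): 7.2 × 1.4, A = 10.08 cm², y = 23.3 cm, Ī = 1.6464 cm⁴.
Bottom flange (beyond web): 7.2 × 1.4, A = 10.08 cm², y = 0.7 cm, Ī = 1.6464 cm⁴.
By symmetry the centroid is at mid-height, ȳ = 12 cm.
Transfer each piece to the centroidal x-axis using Ī + A·d² with d = y − 12:
  web: d = 0 cm → contributes +921.6 cm⁴
  top flange (beyond web): d = 11.3 cm → contributes +1288.8 cm⁴
  bottom flange (beyond web): d = -11.3 cm → contributes +1288.8 cm⁴
Total I = 3499.1 cm⁴.
For the y-axis: x̄ = 2.4488 cm.
Repeating about the centroidal y-axis gives I_y = 245.46 cm⁴.
Polar second moment: J = I_x + I_y = 3744.6 cm⁴.

J ≈ 3740 cm⁴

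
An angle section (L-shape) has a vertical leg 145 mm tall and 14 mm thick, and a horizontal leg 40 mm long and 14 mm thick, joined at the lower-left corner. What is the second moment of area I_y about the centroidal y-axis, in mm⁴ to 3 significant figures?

I_y ≈ 1.77 × 10⁵ mm⁴

Decompose the section into non-overlapping parts with the origin at the bottom-left of its bounding rectangle.
Vertical leg: 14 × 145, A = 2 030 mm², x = 7 mm, Ī = 33 157 mm⁴.
Horizontal leg (remainder): 26 × 14, A = 364 mm², x = 27 mm, Ī = 20 505 mm⁴.
Centroid: x̄ = ΣA·x / ΣA = 10.041 mm.
Transfer each piece to the centroidal y-axis using Ī + A·d² with d = x − 10.041:
  vertical leg: d = -3.0409 mm → contributes +51 929 mm⁴
  horizontal leg (remainder): d = 16.959 mm → contributes +125 195 mm⁴
Total I = 177 124 mm⁴.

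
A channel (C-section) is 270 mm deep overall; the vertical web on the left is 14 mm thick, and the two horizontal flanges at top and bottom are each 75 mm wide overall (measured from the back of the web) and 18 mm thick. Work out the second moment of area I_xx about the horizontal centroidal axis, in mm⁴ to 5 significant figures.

Split into non-overlapping primitives; take the origin at the lower-left of the bounding box.
Web: 14 × 270, A = 3 780 mm², y = 135 mm, Ī = 22 963 500 mm⁴.
Top flange (beyond web): 61 × 18, A = 1 098 mm², y = 261 mm, Ī = 29 646 mm⁴.
Bottom flange (beyond web): 61 × 18, A = 1 098 mm², y = 9 mm, Ī = 29 646 mm⁴.
By symmetry the centroid is at mid-height, ȳ = 135 mm.
Transfer each piece to the horizontal centroidal axis using Ī + A·d² with d = y − 135:
  web: d = 0 mm → contributes +22 963 500 mm⁴
  top flange (beyond web): d = 126 mm → contributes +17 461 494 mm⁴
  bottom flange (beyond web): d = -126 mm → contributes +17 461 494 mm⁴
Total I = 57 886 488 mm⁴.

I_xx ≈ 5.7886 × 10⁷ mm⁴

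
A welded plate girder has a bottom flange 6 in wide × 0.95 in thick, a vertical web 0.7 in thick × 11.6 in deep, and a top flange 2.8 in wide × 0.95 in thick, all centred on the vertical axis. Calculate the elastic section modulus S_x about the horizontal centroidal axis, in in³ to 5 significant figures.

S_x ≈ 50.430 in³

Break the section into simple shapes (no overlaps), measuring from the bottom-left corner of the bounding box.
Bottom plate: 6 × 0.95, A = 5.7 in², y = 0.475 in, Ī = 0.4286875 in⁴.
Web plate: 0.7 × 11.6, A = 8.12 in², y = 6.75 in, Ī = 91.05227 in⁴.
Top plate: 2.8 × 0.95, A = 2.66 in², y = 13.025 in, Ī = 0.2000542 in⁴.
Centroid: ȳ = ΣA·y / ΣA = 5.592476 in.
Transfer each piece to the horizontal centroidal axis using Ī + A·d² with d = y − 5.592476:
  bottom plate: d = -5.117476 in → contributes +149.7035 in⁴
  web plate: d = 1.157524 in → contributes +101.9319 in⁴
  top plate: d = 7.432524 in → contributes +147.1449 in⁴
Total I = 398.7803 in⁴.
Extreme fibre distance c = 7.907524 in; S = I/c = 50.43049 in³.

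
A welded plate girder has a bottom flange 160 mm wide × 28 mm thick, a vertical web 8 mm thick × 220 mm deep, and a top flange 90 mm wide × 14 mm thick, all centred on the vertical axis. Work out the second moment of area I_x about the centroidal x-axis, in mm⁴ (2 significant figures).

Break the section into simple shapes (no overlaps), measuring from the bottom-left corner of the bounding box.
Bottom plate: 160 × 28, A = 4 480 mm², y = 14 mm, Ī = 292 693 mm⁴.
Web plate: 8 × 220, A = 1 760 mm², y = 138 mm, Ī = 7 098 667 mm⁴.
Top plate: 90 × 14, A = 1 260 mm², y = 255 mm, Ī = 20 580 mm⁴.
Centroid: ȳ = ΣA·y / ΣA = 83.59 mm.
Transfer each piece to the centroidal x-axis using Ī + A·d² with d = y − 83.59:
  bottom plate: d = -69.59 mm → contributes +21 986 216 mm⁴
  web plate: d = 54.41 mm → contributes +12 309 694 mm⁴
  top plate: d = 171.4 mm → contributes +37 042 569 mm⁴
Total I = 71 338 479 mm⁴.

I_x ≈ 7.1 × 10⁷ mm⁴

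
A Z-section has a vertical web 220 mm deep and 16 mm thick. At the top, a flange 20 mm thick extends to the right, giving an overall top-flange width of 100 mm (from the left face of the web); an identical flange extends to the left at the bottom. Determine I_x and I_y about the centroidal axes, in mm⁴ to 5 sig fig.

I_x ≈ 4.7909 × 10⁷ mm⁴, I_y ≈ 1.0451 × 10⁷ mm⁴

Decompose the section into non-overlapping parts with the origin at the bottom-left of its bounding rectangle.
Web: 16 × 220, A = 3 520 mm², y = 110 mm, Ī = 14 197 333 mm⁴.
Top flange (beyond web): 84 × 20, A = 1 680 mm², y = 210 mm, Ī = 56 000 mm⁴.
Bottom flange (beyond web): 84 × 20, A = 1 680 mm², y = 10 mm, Ī = 56 000 mm⁴.
Centroid: ȳ = ΣA·y / ΣA = 110 mm.
Transfer each piece to the centroidal x-axis using Ī + A·d² with d = y − 110:
  web: d = 0 mm → contributes +14 197 333 mm⁴
  top flange (beyond web): d = 100 mm → contributes +16 856 000 mm⁴
  bottom flange (beyond web): d = -100 mm → contributes +16 856 000 mm⁴
Total I = 47 909 333 mm⁴.
For the y-axis: x̄ = 92 mm.
Repeating about the centroidal y-axis gives I_y = 10 450 773 mm⁴.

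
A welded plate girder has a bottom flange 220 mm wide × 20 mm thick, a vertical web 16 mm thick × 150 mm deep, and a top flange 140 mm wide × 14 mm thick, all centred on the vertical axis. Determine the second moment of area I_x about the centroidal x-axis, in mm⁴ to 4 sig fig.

I_x ≈ 4.445 × 10⁷ mm⁴

Break the section into simple shapes (no overlaps), measuring from the bottom-left corner of the bounding box.
Bottom plate: 220 × 20, A = 4 400 mm², y = 10 mm, Ī = 146 667 mm⁴.
Web plate: 16 × 150, A = 2 400 mm², y = 95 mm, Ī = 4 500 000 mm⁴.
Top plate: 140 × 14, A = 1 960 mm², y = 177 mm, Ī = 32013.3 mm⁴.
Centroid: ȳ = ΣA·y / ΣA = 70.653 mm.
Transfer each piece to the centroidal x-axis using Ī + A·d² with d = y − 70.653:
  bottom plate: d = -60.653 mm → contributes +16 333 310 mm⁴
  web plate: d = 24.347 mm → contributes +5 922 667 mm⁴
  top plate: d = 106.347 mm → contributes +22 199 008 mm⁴
Total I = 44 454 985 mm⁴.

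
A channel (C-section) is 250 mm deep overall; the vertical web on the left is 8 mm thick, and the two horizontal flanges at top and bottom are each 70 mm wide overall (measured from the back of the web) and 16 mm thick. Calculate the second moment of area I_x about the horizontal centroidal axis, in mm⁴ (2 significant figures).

Break the section into simple shapes (no overlaps), measuring from the bottom-left corner of the bounding box.
Web: 8 × 250, A = 2 000 mm², y = 125 mm, Ī = 10 416 667 mm⁴.
Top flange (beyond web): 62 × 16, A = 992 mm², y = 242 mm, Ī = 21 163 mm⁴.
Bottom flange (beyond web): 62 × 16, A = 992 mm², y = 8 mm, Ī = 21 163 mm⁴.
By symmetry the centroid is at mid-height, ȳ = 125 mm.
Transfer each piece to the horizontal centroidal axis using Ī + A·d² with d = y − 125:
  web: d = 0 mm → contributes +10 416 667 mm⁴
  top flange (beyond web): d = 117 mm → contributes +13 600 651 mm⁴
  bottom flange (beyond web): d = -117 mm → contributes +13 600 651 mm⁴
Total I = 37 617 968 mm⁴.

I_x ≈ 3.8 × 10⁷ mm⁴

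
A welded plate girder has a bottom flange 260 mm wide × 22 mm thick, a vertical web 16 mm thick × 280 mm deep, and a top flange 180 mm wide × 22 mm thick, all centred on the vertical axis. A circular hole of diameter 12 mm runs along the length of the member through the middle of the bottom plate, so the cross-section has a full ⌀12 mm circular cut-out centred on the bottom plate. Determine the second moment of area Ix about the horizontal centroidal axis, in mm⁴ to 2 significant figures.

Treat the section as a set of non-overlapping primitives; coordinates are from the bounding-box lower-left.
Bottom plate: 260 × 22, A = 5 720 mm², y = 11 mm, Ī = 230 707 mm⁴.
Web plate: 16 × 280, A = 4 480 mm², y = 162 mm, Ī = 29 269 333 mm⁴.
Top plate: 180 × 22, A = 3 960 mm², y = 313 mm, Ī = 159 720 mm⁴.
Hole (subtracted): ⌀12, A = 113.1 mm², y = 11 mm, Ī = 1 018 mm⁴.
Centroid: ȳ = ΣA·y / ΣA = 144.3 mm.
Transfer each piece to the horizontal centroidal axis using Ī + A·d² with d = y − 144.3:
  bottom plate: d = -133.3 mm → contributes +101 863 099 mm⁴
  web plate: d = 17.7 mm → contributes +30 673 461 mm⁴
  top plate: d = 168.7 mm → contributes +112 865 050 mm⁴
  hole: d = -133.3 mm → contributes −2 010 520 mm⁴
Total I = 243 391 090 mm⁴.

Ix ≈ 2.4 × 10⁸ mm⁴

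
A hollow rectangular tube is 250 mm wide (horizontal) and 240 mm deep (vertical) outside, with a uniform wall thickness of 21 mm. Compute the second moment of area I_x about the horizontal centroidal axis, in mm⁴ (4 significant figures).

Decompose the section into non-overlapping parts with the origin at the bottom-left of its bounding rectangle.
Outer rectangle: 250 × 240, A = 60 000 mm², y = 120 mm, Ī = 288 000 000 mm⁴.
Inner void (subtracted): 208 × 198, A = 41 184 mm², y = 120 mm, Ī = 134 548 128 mm⁴.
By symmetry the centroid is at mid-height, ȳ = 120 mm.
All pieces are centred on the horizontal centroidal axis, so I = ΣĪ (holes subtracted) = 153 451 872 mm⁴.

I_x ≈ 1.535 × 10⁸ mm⁴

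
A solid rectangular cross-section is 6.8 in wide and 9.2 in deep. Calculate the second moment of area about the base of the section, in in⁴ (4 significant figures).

The section: 6.8 × 9.2, A = 62.56 in², y = 4.6 in, Ī = 441.257 in⁴.
Transfer it to the bottom edge using Ī + A·d² with d = y − 0:
  the section: d = 4.6 in → contributes +1765.03 in⁴
Total I = 1765.03 in⁴.

I_base ≈ 1765 in⁴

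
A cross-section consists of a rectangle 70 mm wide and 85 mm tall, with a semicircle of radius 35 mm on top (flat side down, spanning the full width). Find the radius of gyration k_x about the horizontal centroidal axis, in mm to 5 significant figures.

Decompose the section into non-overlapping parts with the origin at the bottom-left of its bounding rectangle.
Rectangular body: 70 × 85, A = 5 950 mm², y = 42.5 mm, Ī = 3 582 396 mm⁴.
Semicircular cap: semicircle r = 35, A = 1924.226 mm², y = 99.85446 mm, Ī = 164 704 mm⁴.
Centroid: ȳ = ΣA·y / ΣA = 56.51572 mm.
Transfer each piece to the horizontal centroidal axis using Ī + A·d² with d = y − 56.51572:
  rectangular body: d = -14.01572 mm → contributes +4 751 216 mm⁴
  semicircular cap: d = 43.33874 mm → contributes +3 778 874 mm⁴
Total I = 8 530 090 mm⁴.
Radius of gyration: k = √(I/A) = √(8 530 090 / 7874.226) = 32.91341 mm.

k_x ≈ 32.913 mm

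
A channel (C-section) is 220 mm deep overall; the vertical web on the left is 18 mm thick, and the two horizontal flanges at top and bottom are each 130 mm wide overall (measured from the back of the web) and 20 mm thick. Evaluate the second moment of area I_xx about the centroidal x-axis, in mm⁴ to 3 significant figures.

Decompose the section into non-overlapping parts with the origin at the bottom-left of its bounding rectangle.
Web: 18 × 220, A = 3 960 mm², y = 110 mm, Ī = 15 972 000 mm⁴.
Top flange (beyond web): 112 × 20, A = 2 240 mm², y = 210 mm, Ī = 74 667 mm⁴.
Bottom flange (beyond web): 112 × 20, A = 2 240 mm², y = 10 mm, Ī = 74 667 mm⁴.
By symmetry the centroid is at mid-height, ȳ = 110 mm.
Transfer each piece to the centroidal x-axis using Ī + A·d² with d = y − 110:
  web: d = 0 mm → contributes +15 972 000 mm⁴
  top flange (beyond web): d = 100 mm → contributes +22 474 667 mm⁴
  bottom flange (beyond web): d = -100 mm → contributes +22 474 667 mm⁴
Total I = 60 921 333 mm⁴.

I_xx ≈ 6.09 × 10⁷ mm⁴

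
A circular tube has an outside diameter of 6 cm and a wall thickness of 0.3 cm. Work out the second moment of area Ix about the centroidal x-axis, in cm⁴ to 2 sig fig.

Treat the section as a set of non-overlapping primitives; coordinates are from the bounding-box lower-left.
Outer circle: ⌀6, A = 28.27 cm², y = 3 cm, Ī = 63.62 cm⁴.
Bore (subtracted): ⌀5.4, A = 22.9 cm², y = 3 cm, Ī = 41.74 cm⁴.
By symmetry the centroid is at mid-height, ȳ = 3 cm.
All pieces are centred on the centroidal x-axis, so I = ΣĪ (holes subtracted) = 21.88 cm⁴.

Ix ≈ 22 cm⁴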